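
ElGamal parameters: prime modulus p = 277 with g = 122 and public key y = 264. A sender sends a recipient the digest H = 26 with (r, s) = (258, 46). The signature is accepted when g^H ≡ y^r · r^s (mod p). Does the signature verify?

verifies

Left side g^H mod p:
122^2 = 14884 ≡ 203
122^4 ≡ 203^2 = 41209 ≡ 213
122^8 ≡ 213^2 = 45369 ≡ 218
122^16 ≡ 218^2 = 47524 ≡ 157
26 = 16 + 8 + 2, so 122^26 ≡ 157·218·203 ≡ 164 (mod 277)
Right side y^r · r^s mod p:
264^2 = 69696 ≡ 169
264^4 ≡ 169^2 = 28561 ≡ 30
264^8 ≡ 30^2 = 900 ≡ 69
264^16 ≡ 69^2 = 4761 ≡ 52
264^32 ≡ 52^2 = 2704 ≡ 211
264^64 ≡ 211^2 = 44521 ≡ 201
264^128 ≡ 201^2 = 40401 ≡ 236
264^256 ≡ 236^2 = 55696 ≡ 19
258 = 256 + 2, so 264^258 ≡ 19·169 ≡ 164 (mod 277)
258^2 = 66564 ≡ 84
258^4 ≡ 84^2 = 7056 ≡ 131
258^8 ≡ 131^2 = 17161 ≡ 264
258^16 ≡ 264^2 = 69696 ≡ 169
258^32 ≡ 169^2 = 28561 ≡ 30
46 = 32 + 8 + 4 + 2, so 258^46 ≡ 30·264·131·84 ≡ 1 (mod 277)
164·1 = 164 ≡ 164 (mod 277)
164 ≡ 164 (mod 277), so the signature is genuine.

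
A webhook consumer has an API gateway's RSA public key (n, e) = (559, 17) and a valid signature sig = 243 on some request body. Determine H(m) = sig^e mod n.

sig^2 ≡ 243^2 = 59049 ≡ 354
sig^4 ≡ 354^2 = 125316 ≡ 100
sig^8 ≡ 100^2 = 10000 ≡ 497
sig^16 ≡ 497^2 = 247009 ≡ 490
17 = 16 + 1, so sig^17 ≡ 490·243 ≡ 3 (mod 559)

3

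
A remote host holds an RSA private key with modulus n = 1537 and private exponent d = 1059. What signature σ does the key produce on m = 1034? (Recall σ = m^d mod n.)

Squares mod 1537: m^1≡1034, m^2≡941, m^4≡169, m^8≡895, m^16≡248, m^32≡24, m^64≡576, m^128≡1321, m^256≡546, m^512≡1475, m^1024≡770
1059 = 1024 + 32 + 2 + 1, so m^1059 ≡ 770·24·941·1034 ≡ 1091 (mod 1537)

1091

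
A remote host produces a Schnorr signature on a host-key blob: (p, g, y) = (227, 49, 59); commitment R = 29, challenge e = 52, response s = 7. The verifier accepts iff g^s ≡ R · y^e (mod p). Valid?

no

g^s mod p:
Squares mod 227: 49^1≡49, 49^2≡131, 49^4≡136
7 = 4 + 2 + 1, so 49^7 ≡ 136·131·49 ≡ 169 (mod 227)
R · y^e mod p:
Squares mod 227: 59^1≡59, 59^2≡76, 59^4≡101, 59^8≡213, 59^16≡196, 59^32≡53
52 = 32 + 16 + 4, so 59^52 ≡ 53·196·101 ≡ 221 (mod 227)
29·221 = 6409 ≡ 53 (mod 227)
169 ≠ 53; the check fails.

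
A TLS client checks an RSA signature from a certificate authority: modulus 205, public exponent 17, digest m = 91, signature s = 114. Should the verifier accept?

reject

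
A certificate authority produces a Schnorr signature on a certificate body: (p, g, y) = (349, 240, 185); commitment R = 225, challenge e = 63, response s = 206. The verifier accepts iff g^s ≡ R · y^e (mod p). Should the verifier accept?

g^s mod p:
240^206 mod 349 = 158
R · y^e mod p:
185^63 mod 349 = 313
225·313 = 70425 ≡ 276 (mod 349)
158 ≠ 276; the check fails.

reject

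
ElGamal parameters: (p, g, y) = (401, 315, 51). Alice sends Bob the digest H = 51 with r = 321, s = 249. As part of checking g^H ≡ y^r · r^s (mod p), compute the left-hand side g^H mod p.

315

315^51 mod 401 = 315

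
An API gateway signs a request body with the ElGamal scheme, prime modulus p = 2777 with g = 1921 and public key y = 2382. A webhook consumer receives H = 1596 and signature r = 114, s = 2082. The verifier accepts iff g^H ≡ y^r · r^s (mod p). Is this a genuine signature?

genuine

Left side g^H mod p:
1921^2 = 3690241 ≡ 2385
1921^4 ≡ 2385^2 = 5688225 ≡ 929
1921^8 ≡ 929^2 = 863041 ≡ 2171
1921^16 ≡ 2171^2 = 4713241 ≡ 672
1921^32 ≡ 672^2 = 451584 ≡ 1710
1921^64 ≡ 1710^2 = 2924100 ≡ 2696
1921^128 ≡ 2696^2 = 7268416 ≡ 1007
1921^256 ≡ 1007^2 = 1014049 ≡ 444
1921^512 ≡ 444^2 = 197136 ≡ 2746
1921^1024 ≡ 2746^2 = 7540516 ≡ 961
1596 = 1024 + 512 + 32 + 16 + 8 + 4, so 1921^1596 ≡ 961·2746·1710·672·2171·929 ≡ 2179 (mod 2777)
Right side y^r · r^s mod p:
2382^2 = 5673924 ≡ 513
2382^4 ≡ 513^2 = 263169 ≡ 2131
2382^8 ≡ 2131^2 = 4541161 ≡ 766
2382^16 ≡ 766^2 = 586756 ≡ 809
2382^32 ≡ 809^2 = 654481 ≡ 1886
2382^64 ≡ 1886^2 = 3556996 ≡ 2436
114 = 64 + 32 + 16 + 2, so 2382^114 ≡ 2436·1886·809·513 ≡ 2179 (mod 2777)
114^2 = 12996 ≡ 1888
114^4 ≡ 1888^2 = 3564544 ≡ 1653
114^8 ≡ 1653^2 = 2732409 ≡ 2618
114^16 ≡ 2618^2 = 6853924 ≡ 288
114^32 ≡ 288^2 = 82944 ≡ 2411
114^64 ≡ 2411^2 = 5812921 ≡ 660
114^128 ≡ 660^2 = 435600 ≡ 2388
114^256 ≡ 2388^2 = 5702544 ≡ 1363
114^512 ≡ 1363^2 = 1857769 ≡ 2733
114^1024 ≡ 2733^2 = 7469289 ≡ 1936
114^2048 ≡ 1936^2 = 3748096 ≡ 1923
2082 = 2048 + 32 + 2, so 114^2082 ≡ 1923·2411·1888 ≡ 1 (mod 2777)
2179·1 = 2179 ≡ 2179 (mod 2777)
2179 ≡ 2179 (mod 2777), so the signature is genuine.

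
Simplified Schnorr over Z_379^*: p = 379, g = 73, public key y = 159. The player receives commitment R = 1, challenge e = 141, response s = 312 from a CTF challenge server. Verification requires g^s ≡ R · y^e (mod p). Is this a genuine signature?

genuine

g^s mod p:
73^2 = 5329 ≡ 23
73^4 ≡ 23^2 = 529 ≡ 150
73^8 ≡ 150^2 = 22500 ≡ 139
73^16 ≡ 139^2 = 19321 ≡ 371
73^32 ≡ 371^2 = 137641 ≡ 64
73^64 ≡ 64^2 = 4096 ≡ 306
73^128 ≡ 306^2 = 93636 ≡ 23
73^256 ≡ 23^2 = 529 ≡ 150
312 = 256 + 32 + 16 + 8, so 73^312 ≡ 150·64·371·139 ≡ 93 (mod 379)
R · y^e mod p:
159^2 = 25281 ≡ 267
159^4 ≡ 267^2 = 71289 ≡ 37
159^8 ≡ 37^2 = 1369 ≡ 232
159^16 ≡ 232^2 = 53824 ≡ 6
159^32 ≡ 6^2 = 36
159^64 ≡ 36^2 = 1296 ≡ 159
159^128 ≡ 159^2 = 25281 ≡ 267
141 = 128 + 8 + 4 + 1, so 159^141 ≡ 267·232·37·159 ≡ 93 (mod 379)
1·93 = 93 ≡ 93 (mod 379)
93 ≡ 93 (mod 379); signature holds.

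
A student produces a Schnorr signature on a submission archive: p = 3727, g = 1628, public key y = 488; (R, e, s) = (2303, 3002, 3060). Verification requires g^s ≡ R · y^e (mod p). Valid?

g^s mod p:
Squares mod 3727: 1628^1≡1628, 1628^2≡487, 1628^4≡2368, 1628^8≡2016, 1628^16≡1826, 1628^32≡2338, 1628^64≡2462, 1628^128≡1342, 1628^256≡823, 1628^512≡2742, 1628^1024≡1205, 1628^2048≡2222
3060 = 2048 + 512 + 256 + 128 + 64 + 32 + 16 + 4, so 1628^3060 ≡ 2222·2742·823·1342·2462·2338·1826·2368 ≡ 3499 (mod 3727)
R · y^e mod p:
Squares mod 3727: 488^1≡488, 488^2≡3343, 488^4≡2103, 488^8≡2387, 488^16≡2913, 488^32≡2917, 488^64≡148, 488^128≡3269, 488^256≡1052, 488^512≡3512, 488^1024≡1501, 488^2048≡1893
3002 = 2048 + 512 + 256 + 128 + 32 + 16 + 8 + 2, so 488^3002 ≡ 1893·3512·1052·3269·2917·2913·2387·3343 ≡ 1385 (mod 3727)
2303·1385 = 3189655 ≡ 3070 (mod 3727)
3499 ≠ 3070; the check fails.

no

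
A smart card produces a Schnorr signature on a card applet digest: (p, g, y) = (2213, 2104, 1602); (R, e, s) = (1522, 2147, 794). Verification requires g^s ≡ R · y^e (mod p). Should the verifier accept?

reject

g^s mod p:
2104^794 mod 2213 = 257
R · y^e mod p:
1602^2147 mod 2213 = 2002
1522·2002 = 3047044 ≡ 1956 (mod 2213)
257 ≠ 1956; the check fails.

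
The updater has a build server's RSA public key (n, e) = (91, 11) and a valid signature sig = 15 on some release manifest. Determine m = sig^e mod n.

sig^2 ≡ 15^2 = 225 ≡ 43
sig^4 ≡ 43^2 = 1849 ≡ 29
sig^8 ≡ 29^2 = 841 ≡ 22
11 = 8 + 2 + 1, so sig^11 ≡ 22·43·15 ≡ 85 (mod 91)

85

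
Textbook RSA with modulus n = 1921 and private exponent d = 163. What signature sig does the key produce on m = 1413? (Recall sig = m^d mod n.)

m^2 ≡ 1413^2 = 1996569 ≡ 650
m^4 ≡ 650^2 = 422500 ≡ 1801
m^8 ≡ 1801^2 = 3243601 ≡ 953
m^16 ≡ 953^2 = 908209 ≡ 1497
m^32 ≡ 1497^2 = 2241009 ≡ 1123
m^64 ≡ 1123^2 = 1261129 ≡ 953
m^128 ≡ 953^2 = 908209 ≡ 1497
163 = 128 + 32 + 2 + 1, so m^163 ≡ 1497·1123·650·1413 ≡ 484 (mod 1921)

484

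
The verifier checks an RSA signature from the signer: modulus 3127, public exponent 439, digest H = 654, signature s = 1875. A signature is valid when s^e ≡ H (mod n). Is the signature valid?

valid

s^2 ≡ 1875^2 = 3515625 ≡ 877
s^4 ≡ 877^2 = 769129 ≡ 3014
s^8 ≡ 3014^2 = 9084196 ≡ 261
s^16 ≡ 261^2 = 68121 ≡ 2454
s^32 ≡ 2454^2 = 6022116 ≡ 2641
s^64 ≡ 2641^2 = 6974881 ≡ 1671
s^128 ≡ 1671^2 = 2792241 ≡ 2957
s^256 ≡ 2957^2 = 8743849 ≡ 757
439 = 256 + 128 + 32 + 16 + 4 + 2 + 1, so s^439 ≡ 757·2957·2641·2454·3014·877·1875 ≡ 654 (mod 3127)
654 = H, so the signature checks out.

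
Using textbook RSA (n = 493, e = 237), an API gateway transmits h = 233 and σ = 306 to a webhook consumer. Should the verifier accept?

reject

σ^2 ≡ 306^2 = 93636 ≡ 459
σ^4 ≡ 459^2 = 210681 ≡ 170
σ^8 ≡ 170^2 = 28900 ≡ 306
σ^16 ≡ 306^2 = 93636 ≡ 459
σ^32 ≡ 459^2 = 210681 ≡ 170
σ^64 ≡ 170^2 = 28900 ≡ 306
σ^128 ≡ 306^2 = 93636 ≡ 459
237 = 128 + 64 + 32 + 8 + 4 + 1, so σ^237 ≡ 459·306·170·306·170·306 ≡ 136 (mod 493)
136 ≠ 233, so verification fails.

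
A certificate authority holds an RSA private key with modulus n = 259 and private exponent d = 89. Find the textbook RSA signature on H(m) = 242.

Squares mod 259: (H(m))^1≡242, (H(m))^2≡30, (H(m))^4≡123, (H(m))^8≡107, (H(m))^16≡53, (H(m))^32≡219, (H(m))^64≡46
89 = 64 + 16 + 8 + 1, so (H(m))^89 ≡ 46·53·107·242 ≡ 135 (mod 259)

135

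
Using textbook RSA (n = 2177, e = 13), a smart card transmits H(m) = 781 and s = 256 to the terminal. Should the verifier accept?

s^2 ≡ 256^2 = 65536 ≡ 226
s^4 ≡ 226^2 = 51076 ≡ 1005
s^8 ≡ 1005^2 = 1010025 ≡ 2074
13 = 8 + 4 + 1, so s^13 ≡ 2074·1005·256 ≡ 781 (mod 2177)
s^13 mod 2177 = 781 matches H(m).

accept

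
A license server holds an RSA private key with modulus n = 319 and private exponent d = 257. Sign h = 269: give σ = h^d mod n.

201

h^2 ≡ 269^2 = 72361 ≡ 267
h^4 ≡ 267^2 = 71289 ≡ 152
h^8 ≡ 152^2 = 23104 ≡ 136
h^16 ≡ 136^2 = 18496 ≡ 313
h^32 ≡ 313^2 = 97969 ≡ 36
h^64 ≡ 36^2 = 1296 ≡ 20
h^128 ≡ 20^2 = 400 ≡ 81
h^256 ≡ 81^2 = 6561 ≡ 181
257 = 256 + 1, so h^257 ≡ 181·269 ≡ 201 (mod 319)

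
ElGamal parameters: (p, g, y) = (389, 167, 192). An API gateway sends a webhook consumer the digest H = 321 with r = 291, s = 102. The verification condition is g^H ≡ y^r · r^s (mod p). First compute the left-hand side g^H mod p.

186

167^321 mod 389 = 186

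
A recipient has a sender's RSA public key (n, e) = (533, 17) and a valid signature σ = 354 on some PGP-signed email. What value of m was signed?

347

Squares mod 533: σ^1≡354, σ^2≡61, σ^4≡523, σ^8≡100, σ^16≡406
17 = 16 + 1, so σ^17 ≡ 406·354 ≡ 347 (mod 533)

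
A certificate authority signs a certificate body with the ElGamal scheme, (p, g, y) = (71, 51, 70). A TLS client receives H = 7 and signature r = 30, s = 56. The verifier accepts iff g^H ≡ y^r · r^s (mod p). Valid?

Left side g^H mod p:
51^2 = 2601 ≡ 45
51^4 ≡ 45^2 = 2025 ≡ 37
7 = 4 + 2 + 1, so 51^7 ≡ 37·45·51 ≡ 70 (mod 71)
Right side y^r · r^s mod p:
70^2 = 4900 ≡ 1
70^4 ≡ 1^2 = 1
70^8 ≡ 1^2 = 1
70^16 ≡ 1^2 = 1
30 = 16 + 8 + 4 + 2, so 70^30 ≡ 1·1·1·1 ≡ 1 (mod 71)
30^2 = 900 ≡ 48
30^4 ≡ 48^2 = 2304 ≡ 32
30^8 ≡ 32^2 = 1024 ≡ 30
30^16 ≡ 30^2 = 900 ≡ 48
30^32 ≡ 48^2 = 2304 ≡ 32
56 = 32 + 16 + 8, so 30^56 ≡ 32·48·30 ≡ 1 (mod 71)
1·1 = 1 ≡ 1 (mod 71)
70 ≠ 1, so verification fails.

no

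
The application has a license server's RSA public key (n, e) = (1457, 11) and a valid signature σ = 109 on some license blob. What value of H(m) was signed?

1039

σ^11 mod 1457 = 1039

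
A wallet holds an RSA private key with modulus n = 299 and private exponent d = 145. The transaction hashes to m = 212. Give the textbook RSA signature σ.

m^145 mod 299 = 251

251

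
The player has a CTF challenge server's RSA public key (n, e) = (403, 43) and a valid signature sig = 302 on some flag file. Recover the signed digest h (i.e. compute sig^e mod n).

263

sig^2 ≡ 302^2 = 91204 ≡ 126
sig^4 ≡ 126^2 = 15876 ≡ 159
sig^8 ≡ 159^2 = 25281 ≡ 295
sig^16 ≡ 295^2 = 87025 ≡ 380
sig^32 ≡ 380^2 = 144400 ≡ 126
43 = 32 + 8 + 2 + 1, so sig^43 ≡ 126·295·126·302 ≡ 263 (mod 403)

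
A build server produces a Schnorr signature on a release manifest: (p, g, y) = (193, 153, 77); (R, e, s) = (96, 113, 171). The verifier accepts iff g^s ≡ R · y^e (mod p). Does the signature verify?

verifies

g^s mod p:
Squares mod 193: 153^1≡153, 153^2≡56, 153^4≡48, 153^8≡181, 153^16≡144, 153^32≡85, 153^64≡84, 153^128≡108
171 = 128 + 32 + 8 + 2 + 1, so 153^171 ≡ 108·85·181·56·153 ≡ 180 (mod 193)
R · y^e mod p:
Squares mod 193: 77^1≡77, 77^2≡139, 77^4≡21, 77^8≡55, 77^16≡130, 77^32≡109, 77^64≡108
113 = 64 + 32 + 16 + 1, so 77^113 ≡ 108·109·130·77 ≡ 26 (mod 193)
96·26 = 2496 ≡ 180 (mod 193)
180 ≡ 180 (mod 193); signature holds.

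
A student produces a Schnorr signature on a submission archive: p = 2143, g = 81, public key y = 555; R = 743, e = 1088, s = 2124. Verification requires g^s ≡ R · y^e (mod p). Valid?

g^s mod p:
81^2 = 6561 ≡ 132
81^4 ≡ 132^2 = 17424 ≡ 280
81^8 ≡ 280^2 = 78400 ≡ 1252
81^16 ≡ 1252^2 = 1567504 ≡ 971
81^32 ≡ 971^2 = 942841 ≡ 2064
81^64 ≡ 2064^2 = 4260096 ≡ 1955
81^128 ≡ 1955^2 = 3822025 ≡ 1056
81^256 ≡ 1056^2 = 1115136 ≡ 776
81^512 ≡ 776^2 = 602176 ≡ 2136
81^1024 ≡ 2136^2 = 4562496 ≡ 49
81^2048 ≡ 49^2 = 2401 ≡ 258
2124 = 2048 + 64 + 8 + 4, so 81^2124 ≡ 258·1955·1252·280 ≡ 541 (mod 2143)
R · y^e mod p:
555^2 = 308025 ≡ 1576
555^4 ≡ 1576^2 = 2483776 ≡ 39
555^8 ≡ 39^2 = 1521
555^16 ≡ 1521^2 = 2313441 ≡ 1144
555^32 ≡ 1144^2 = 1308736 ≡ 1506
555^64 ≡ 1506^2 = 2268036 ≡ 742
555^128 ≡ 742^2 = 550564 ≡ 1956
555^256 ≡ 1956^2 = 3825936 ≡ 681
555^512 ≡ 681^2 = 463761 ≡ 873
555^1024 ≡ 873^2 = 762129 ≡ 1364
1088 = 1024 + 64, so 555^1088 ≡ 1364·742 ≡ 592 (mod 2143)
743·592 = 439856 ≡ 541 (mod 2143)
541 ≡ 541 (mod 2143); signature holds.

yes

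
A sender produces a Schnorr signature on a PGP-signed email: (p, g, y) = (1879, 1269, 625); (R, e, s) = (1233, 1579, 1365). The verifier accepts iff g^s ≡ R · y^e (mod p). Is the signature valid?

g^s mod p:
1269^2 = 1610361 ≡ 58
1269^4 ≡ 58^2 = 3364 ≡ 1485
1269^8 ≡ 1485^2 = 2205225 ≡ 1158
1269^16 ≡ 1158^2 = 1340964 ≡ 1237
1269^32 ≡ 1237^2 = 1530169 ≡ 663
1269^64 ≡ 663^2 = 439569 ≡ 1762
1269^128 ≡ 1762^2 = 3104644 ≡ 536
1269^256 ≡ 536^2 = 287296 ≡ 1688
1269^512 ≡ 1688^2 = 2849344 ≡ 780
1269^1024 ≡ 780^2 = 608400 ≡ 1483
1365 = 1024 + 256 + 64 + 16 + 4 + 1, so 1269^1365 ≡ 1483·1688·1762·1237·1485·1269 ≡ 596 (mod 1879)
R · y^e mod p:
625^2 = 390625 ≡ 1672
625^4 ≡ 1672^2 = 2795584 ≡ 1511
625^8 ≡ 1511^2 = 2283121 ≡ 136
625^16 ≡ 136^2 = 18496 ≡ 1585
625^32 ≡ 1585^2 = 2512225 ≡ 2
625^64 ≡ 2^2 = 4
625^128 ≡ 4^2 = 16
625^256 ≡ 16^2 = 256
625^512 ≡ 256^2 = 65536 ≡ 1650
625^1024 ≡ 1650^2 = 2722500 ≡ 1708
1579 = 1024 + 512 + 32 + 8 + 2 + 1, so 625^1579 ≡ 1708·1650·2·136·1672·625 ≡ 94 (mod 1879)
1233·94 = 115902 ≡ 1283 (mod 1879)
596 ≠ 1283; the check fails.

invalid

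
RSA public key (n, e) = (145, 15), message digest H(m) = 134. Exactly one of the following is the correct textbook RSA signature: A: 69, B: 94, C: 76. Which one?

A

Candidate A: Squares mod 145: 69^1≡69, 69^2≡121, 69^4≡141, 69^8≡16; 15 = 8 + 4 + 2 + 1, so 69^15 ≡ 16·141·121·69 ≡ 134 (mod 145)
  → matches H(m) = 134
Candidate B: Squares mod 145: 94^1≡94, 94^2≡136, 94^4≡81, 94^8≡36; 15 = 8 + 4 + 2 + 1, so 94^15 ≡ 36·81·136·94 ≡ 94 (mod 145)
Candidate C: Squares mod 145: 76^1≡76, 76^2≡121, 76^4≡141, 76^8≡16; 15 = 8 + 4 + 2 + 1, so 76^15 ≡ 16·141·121·76 ≡ 11 (mod 145)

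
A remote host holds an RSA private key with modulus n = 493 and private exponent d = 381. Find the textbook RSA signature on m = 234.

m^2 ≡ 234^2 = 54756 ≡ 33
m^4 ≡ 33^2 = 1089 ≡ 103
m^8 ≡ 103^2 = 10609 ≡ 256
m^16 ≡ 256^2 = 65536 ≡ 460
m^32 ≡ 460^2 = 211600 ≡ 103
m^64 ≡ 103^2 = 10609 ≡ 256
m^128 ≡ 256^2 = 65536 ≡ 460
m^256 ≡ 460^2 = 211600 ≡ 103
381 = 256 + 64 + 32 + 16 + 8 + 4 + 1, so m^381 ≡ 103·256·103·460·256·103·234 ≡ 166 (mod 493)

166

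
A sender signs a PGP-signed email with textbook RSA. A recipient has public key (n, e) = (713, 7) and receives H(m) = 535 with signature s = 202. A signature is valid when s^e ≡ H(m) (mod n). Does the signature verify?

verifies

s^2 ≡ 202^2 = 40804 ≡ 163
s^4 ≡ 163^2 = 26569 ≡ 188
7 = 4 + 2 + 1, so s^7 ≡ 188·163·202 ≡ 535 (mod 713)
Since 535 equals the digest 535, verification succeeds.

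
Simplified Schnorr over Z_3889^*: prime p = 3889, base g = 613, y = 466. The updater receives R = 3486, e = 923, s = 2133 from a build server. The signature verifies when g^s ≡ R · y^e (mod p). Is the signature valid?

g^s mod p:
613^2 = 375769 ≡ 2425
613^4 ≡ 2425^2 = 5880625 ≡ 457
613^8 ≡ 457^2 = 208849 ≡ 2732
613^16 ≡ 2732^2 = 7463824 ≡ 833
613^32 ≡ 833^2 = 693889 ≡ 1647
613^64 ≡ 1647^2 = 2712609 ≡ 1976
613^128 ≡ 1976^2 = 3904576 ≡ 20
613^256 ≡ 20^2 = 400
613^512 ≡ 400^2 = 160000 ≡ 551
613^1024 ≡ 551^2 = 303601 ≡ 259
613^2048 ≡ 259^2 = 67081 ≡ 968
2133 = 2048 + 64 + 16 + 4 + 1, so 613^2133 ≡ 968·1976·833·457·613 ≡ 2227 (mod 3889)
R · y^e mod p:
466^2 = 217156 ≡ 3261
466^4 ≡ 3261^2 = 10634121 ≡ 1595
466^8 ≡ 1595^2 = 2544025 ≡ 619
466^16 ≡ 619^2 = 383161 ≡ 2039
466^32 ≡ 2039^2 = 4157521 ≡ 180
466^64 ≡ 180^2 = 32400 ≡ 1288
466^128 ≡ 1288^2 = 1658944 ≡ 2230
466^256 ≡ 2230^2 = 4972900 ≡ 2758
466^512 ≡ 2758^2 = 7606564 ≡ 3569
923 = 512 + 256 + 128 + 16 + 8 + 2 + 1, so 466^923 ≡ 3569·2758·2230·2039·619·3261·466 ≡ 3105 (mod 3889)
3486·3105 = 10824030 ≡ 943 (mod 3889)
2227 ≠ 943; the check fails.

invalid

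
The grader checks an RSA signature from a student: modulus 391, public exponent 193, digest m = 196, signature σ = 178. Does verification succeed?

fails

Squares mod 391: σ^1≡178, σ^2≡13, σ^4≡169, σ^8≡18, σ^16≡324, σ^32≡188, σ^64≡154, σ^128≡256
193 = 128 + 64 + 1, so σ^193 ≡ 256·154·178 ≡ 195 (mod 391)
195 ≠ 196, so verification fails.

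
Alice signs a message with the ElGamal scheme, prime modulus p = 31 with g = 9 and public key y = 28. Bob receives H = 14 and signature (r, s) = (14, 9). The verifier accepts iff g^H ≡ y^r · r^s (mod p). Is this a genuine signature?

Left side g^H mod p:
9^2 = 81 ≡ 19
9^4 ≡ 19^2 = 361 ≡ 20
9^8 ≡ 20^2 = 400 ≡ 28
14 = 8 + 4 + 2, so 9^14 ≡ 28·20·19 ≡ 7 (mod 31)
Right side y^r · r^s mod p:
28^2 = 784 ≡ 9
28^4 ≡ 9^2 = 81 ≡ 19
28^8 ≡ 19^2 = 361 ≡ 20
14 = 8 + 4 + 2, so 28^14 ≡ 20·19·9 ≡ 10 (mod 31)
14^2 = 196 ≡ 10
14^4 ≡ 10^2 = 100 ≡ 7
14^8 ≡ 7^2 = 49 ≡ 18
9 = 8 + 1, so 14^9 ≡ 18·14 ≡ 4 (mod 31)
10·4 = 40 ≡ 9 (mod 31)
7 ≠ 9, so verification fails.

forged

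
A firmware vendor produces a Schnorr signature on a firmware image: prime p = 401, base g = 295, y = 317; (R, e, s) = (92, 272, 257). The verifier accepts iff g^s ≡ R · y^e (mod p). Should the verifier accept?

g^s mod p:
295^2 = 87025 ≡ 8
295^4 ≡ 8^2 = 64
295^8 ≡ 64^2 = 4096 ≡ 86
295^16 ≡ 86^2 = 7396 ≡ 178
295^32 ≡ 178^2 = 31684 ≡ 5
295^64 ≡ 5^2 = 25
295^128 ≡ 25^2 = 625 ≡ 224
295^256 ≡ 224^2 = 50176 ≡ 51
257 = 256 + 1, so 295^257 ≡ 51·295 ≡ 208 (mod 401)
R · y^e mod p:
317^2 = 100489 ≡ 239
317^4 ≡ 239^2 = 57121 ≡ 179
317^8 ≡ 179^2 = 32041 ≡ 362
317^16 ≡ 362^2 = 131044 ≡ 318
317^32 ≡ 318^2 = 101124 ≡ 72
317^64 ≡ 72^2 = 5184 ≡ 372
317^128 ≡ 372^2 = 138384 ≡ 39
317^256 ≡ 39^2 = 1521 ≡ 318
272 = 256 + 16, so 317^272 ≡ 318·318 ≡ 72 (mod 401)
92·72 = 6624 ≡ 208 (mod 401)
208 ≡ 208 (mod 401); signature holds.

accept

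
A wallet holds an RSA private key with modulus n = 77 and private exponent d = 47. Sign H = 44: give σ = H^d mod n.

11

Squares mod 77: H^1≡44, H^2≡11, H^4≡44, H^8≡11, H^16≡44, H^32≡11
47 = 32 + 8 + 4 + 2 + 1, so H^47 ≡ 11·11·44·11·44 ≡ 11 (mod 77)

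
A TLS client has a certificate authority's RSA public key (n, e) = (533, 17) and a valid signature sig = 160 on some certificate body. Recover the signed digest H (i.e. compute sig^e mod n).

426

sig^2 ≡ 160^2 = 25600 ≡ 16
sig^4 ≡ 16^2 = 256
sig^8 ≡ 256^2 = 65536 ≡ 510
sig^16 ≡ 510^2 = 260100 ≡ 529
17 = 16 + 1, so sig^17 ≡ 529·160 ≡ 426 (mod 533)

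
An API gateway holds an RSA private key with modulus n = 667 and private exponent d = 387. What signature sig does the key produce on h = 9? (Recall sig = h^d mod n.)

h^2 ≡ 9^2 = 81
h^4 ≡ 81^2 = 6561 ≡ 558
h^8 ≡ 558^2 = 311364 ≡ 542
h^16 ≡ 542^2 = 293764 ≡ 284
h^32 ≡ 284^2 = 80656 ≡ 616
h^64 ≡ 616^2 = 379456 ≡ 600
h^128 ≡ 600^2 = 360000 ≡ 487
h^256 ≡ 487^2 = 237169 ≡ 384
387 = 256 + 128 + 2 + 1, so h^387 ≡ 384·487·81·9 ≡ 35 (mod 667)

35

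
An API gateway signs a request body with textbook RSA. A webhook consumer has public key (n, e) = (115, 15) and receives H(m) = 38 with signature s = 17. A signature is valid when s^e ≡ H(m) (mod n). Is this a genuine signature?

genuine

s^2 ≡ 17^2 = 289 ≡ 59
s^4 ≡ 59^2 = 3481 ≡ 31
s^8 ≡ 31^2 = 961 ≡ 41
15 = 8 + 4 + 2 + 1, so s^15 ≡ 41·31·59·17 ≡ 38 (mod 115)
s^15 mod 115 = 38 matches H(m).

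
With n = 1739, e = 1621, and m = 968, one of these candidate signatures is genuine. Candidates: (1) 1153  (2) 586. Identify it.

Candidate 1: 1153^1621 mod 1739 = 968
  → matches m = 968
Candidate 2: 586^1621 mod 1739 = 771

1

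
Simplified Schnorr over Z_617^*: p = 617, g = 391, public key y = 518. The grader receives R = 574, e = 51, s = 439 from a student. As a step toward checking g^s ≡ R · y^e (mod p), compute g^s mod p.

Squares mod 617: 391^1≡391, 391^2≡482, 391^4≡332, 391^8≡398, 391^16≡452, 391^32≡77, 391^64≡376, 391^128≡83, 391^256≡102
439 = 256 + 128 + 32 + 16 + 4 + 2 + 1, so 391^439 ≡ 102·83·77·452·332·482·391 ≡ 162 (mod 617)

162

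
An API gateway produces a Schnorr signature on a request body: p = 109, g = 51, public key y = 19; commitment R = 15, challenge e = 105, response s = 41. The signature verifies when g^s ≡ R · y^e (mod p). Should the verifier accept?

reject

g^s mod p:
51^2 = 2601 ≡ 94
51^4 ≡ 94^2 = 8836 ≡ 7
51^8 ≡ 7^2 = 49
51^16 ≡ 49^2 = 2401 ≡ 3
51^32 ≡ 3^2 = 9
41 = 32 + 8 + 1, so 51^41 ≡ 9·49·51 ≡ 37 (mod 109)
R · y^e mod p:
19^2 = 361 ≡ 34
19^4 ≡ 34^2 = 1156 ≡ 66
19^8 ≡ 66^2 = 4356 ≡ 105
19^16 ≡ 105^2 = 11025 ≡ 16
19^32 ≡ 16^2 = 256 ≡ 38
19^64 ≡ 38^2 = 1444 ≡ 27
105 = 64 + 32 + 8 + 1, so 19^105 ≡ 27·38·105·19 ≡ 68 (mod 109)
15·68 = 1020 ≡ 39 (mod 109)
37 ≠ 39; the check fails.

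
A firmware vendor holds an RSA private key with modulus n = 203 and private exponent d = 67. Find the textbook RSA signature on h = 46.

186

Squares mod 203: h^1≡46, h^2≡86, h^4≡88, h^8≡30, h^16≡88, h^32≡30, h^64≡88
67 = 64 + 2 + 1, so h^67 ≡ 88·86·46 ≡ 186 (mod 203)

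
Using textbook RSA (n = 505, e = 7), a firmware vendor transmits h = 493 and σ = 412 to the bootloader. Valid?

yes

σ^2 ≡ 412^2 = 169744 ≡ 64
σ^4 ≡ 64^2 = 4096 ≡ 56
7 = 4 + 2 + 1, so σ^7 ≡ 56·64·412 ≡ 493 (mod 505)
σ^7 mod 505 = 493 matches h.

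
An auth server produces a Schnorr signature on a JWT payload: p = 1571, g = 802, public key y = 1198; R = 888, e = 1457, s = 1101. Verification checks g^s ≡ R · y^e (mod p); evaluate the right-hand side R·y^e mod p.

1225

Squares mod 1571: 1198^1≡1198, 1198^2≡881, 1198^4≡87, 1198^8≡1285, 1198^16≡104, 1198^32≡1390, 1198^64≡1341, 1198^128≡1057, 1198^256≡268, 1198^512≡1129, 1198^1024≡560
1457 = 1024 + 256 + 128 + 32 + 16 + 1, so 1198^1457 ≡ 560·268·1057·1390·104·1198 ≡ 1468 (mod 1571)
R · y^e ≡ 888·1468 = 1303584 ≡ 1225 (mod 1571)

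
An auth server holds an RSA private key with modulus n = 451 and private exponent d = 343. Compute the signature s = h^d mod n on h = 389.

251

Squares mod 451: h^1≡389, h^2≡236, h^4≡223, h^8≡119, h^16≡180, h^32≡379, h^64≡223, h^128≡119, h^256≡180
343 = 256 + 64 + 16 + 4 + 2 + 1, so h^343 ≡ 180·223·180·223·236·389 ≡ 251 (mod 451)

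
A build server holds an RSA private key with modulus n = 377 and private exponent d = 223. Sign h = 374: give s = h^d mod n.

309

h^223 mod 377 = 309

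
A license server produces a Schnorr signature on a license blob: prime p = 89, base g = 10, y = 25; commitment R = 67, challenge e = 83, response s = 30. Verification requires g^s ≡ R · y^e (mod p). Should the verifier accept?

reject

g^s mod p:
10^2 = 100 ≡ 11
10^4 ≡ 11^2 = 121 ≡ 32
10^8 ≡ 32^2 = 1024 ≡ 45
10^16 ≡ 45^2 = 2025 ≡ 67
30 = 16 + 8 + 4 + 2, so 10^30 ≡ 67·45·32·11 ≡ 44 (mod 89)
R · y^e mod p:
25^2 = 625 ≡ 2
25^4 ≡ 2^2 = 4
25^8 ≡ 4^2 = 16
25^16 ≡ 16^2 = 256 ≡ 78
25^32 ≡ 78^2 = 6084 ≡ 32
25^64 ≡ 32^2 = 1024 ≡ 45
83 = 64 + 16 + 2 + 1, so 25^83 ≡ 45·78·2·25 ≡ 81 (mod 89)
67·81 = 5427 ≡ 87 (mod 89)
44 ≠ 87; the check fails.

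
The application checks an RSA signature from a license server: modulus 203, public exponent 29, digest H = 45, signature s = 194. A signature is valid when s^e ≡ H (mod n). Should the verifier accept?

s^2 ≡ 194^2 = 37636 ≡ 81
s^4 ≡ 81^2 = 6561 ≡ 65
s^8 ≡ 65^2 = 4225 ≡ 165
s^16 ≡ 165^2 = 27225 ≡ 23
29 = 16 + 8 + 4 + 1, so s^29 ≡ 23·165·65·194 ≡ 136 (mod 203)
The recovered value 136 does not match the digest 45.

reject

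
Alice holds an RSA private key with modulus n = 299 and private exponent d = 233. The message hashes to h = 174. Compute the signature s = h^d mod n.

h^2 ≡ 174^2 = 30276 ≡ 77
h^4 ≡ 77^2 = 5929 ≡ 248
h^8 ≡ 248^2 = 61504 ≡ 209
h^16 ≡ 209^2 = 43681 ≡ 27
h^32 ≡ 27^2 = 729 ≡ 131
h^64 ≡ 131^2 = 17161 ≡ 118
h^128 ≡ 118^2 = 13924 ≡ 170
233 = 128 + 64 + 32 + 8 + 1, so h^233 ≡ 170·118·131·209·174 ≡ 31 (mod 299)

31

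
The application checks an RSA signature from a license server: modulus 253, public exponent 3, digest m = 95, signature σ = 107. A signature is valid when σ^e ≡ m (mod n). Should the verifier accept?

reject

Squares mod 253: σ^1≡107, σ^2≡64
3 = 2 + 1, so σ^3 ≡ 64·107 ≡ 17 (mod 253)
The recovered value 17 does not match the digest 95.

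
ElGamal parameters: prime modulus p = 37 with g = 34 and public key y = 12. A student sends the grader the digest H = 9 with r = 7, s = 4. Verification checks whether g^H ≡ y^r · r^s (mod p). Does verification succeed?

Left side g^H mod p:
Squares mod 37: 34^1≡34, 34^2≡9, 34^4≡7, 34^8≡12
9 = 8 + 1, so 34^9 ≡ 12·34 ≡ 1 (mod 37)
Right side y^r · r^s mod p:
Squares mod 37: 12^1≡12, 12^2≡33, 12^4≡16
7 = 4 + 2 + 1, so 12^7 ≡ 16·33·12 ≡ 9 (mod 37)
Squares mod 37: 7^1≡7, 7^2≡12, 7^4≡33
7^4 ≡ 33 (mod 37)
9·33 = 297 ≡ 1 (mod 37)
1 ≡ 1 (mod 37), so the signature is genuine.

passes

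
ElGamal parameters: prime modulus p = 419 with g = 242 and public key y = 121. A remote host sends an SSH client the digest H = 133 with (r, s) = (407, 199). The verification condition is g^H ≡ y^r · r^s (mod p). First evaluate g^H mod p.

242^2 = 58564 ≡ 323
242^4 ≡ 323^2 = 104329 ≡ 417
242^8 ≡ 417^2 = 173889 ≡ 4
242^16 ≡ 4^2 = 16
242^32 ≡ 16^2 = 256
242^64 ≡ 256^2 = 65536 ≡ 172
242^128 ≡ 172^2 = 29584 ≡ 254
133 = 128 + 4 + 1, so 242^133 ≡ 254·417·242 ≡ 250 (mod 419)

250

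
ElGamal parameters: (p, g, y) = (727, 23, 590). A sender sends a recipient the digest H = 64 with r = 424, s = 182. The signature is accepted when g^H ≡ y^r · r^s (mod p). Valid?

no

Left side g^H mod p:
23^2 = 529
23^4 ≡ 529^2 = 279841 ≡ 673
23^8 ≡ 673^2 = 452929 ≡ 8
23^16 ≡ 8^2 = 64
23^32 ≡ 64^2 = 4096 ≡ 461
23^64 ≡ 461^2 = 212521 ≡ 237
Right side y^r · r^s mod p:
590^2 = 348100 ≡ 594
590^4 ≡ 594^2 = 352836 ≡ 241
590^8 ≡ 241^2 = 58081 ≡ 648
590^16 ≡ 648^2 = 419904 ≡ 425
590^32 ≡ 425^2 = 180625 ≡ 329
590^64 ≡ 329^2 = 108241 ≡ 645
590^128 ≡ 645^2 = 416025 ≡ 181
590^256 ≡ 181^2 = 32761 ≡ 46
424 = 256 + 128 + 32 + 8, so 590^424 ≡ 46·181·329·648 ≡ 662 (mod 727)
424^2 = 179776 ≡ 207
424^4 ≡ 207^2 = 42849 ≡ 683
424^8 ≡ 683^2 = 466489 ≡ 482
424^16 ≡ 482^2 = 232324 ≡ 411
424^32 ≡ 411^2 = 168921 ≡ 257
424^64 ≡ 257^2 = 66049 ≡ 619
424^128 ≡ 619^2 = 383161 ≡ 32
182 = 128 + 32 + 16 + 4 + 2, so 424^182 ≡ 32·257·411·683·207 ≡ 512 (mod 727)
662·512 = 338944 ≡ 162 (mod 727)
237 ≠ 162, so verification fails.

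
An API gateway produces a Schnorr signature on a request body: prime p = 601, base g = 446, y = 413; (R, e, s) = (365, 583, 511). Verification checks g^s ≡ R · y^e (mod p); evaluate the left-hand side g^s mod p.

446^2 = 198916 ≡ 586
446^4 ≡ 586^2 = 343396 ≡ 225
446^8 ≡ 225^2 = 50625 ≡ 141
446^16 ≡ 141^2 = 19881 ≡ 48
446^32 ≡ 48^2 = 2304 ≡ 501
446^64 ≡ 501^2 = 251001 ≡ 384
446^128 ≡ 384^2 = 147456 ≡ 211
446^256 ≡ 211^2 = 44521 ≡ 47
511 = 256 + 128 + 64 + 32 + 16 + 8 + 4 + 2 + 1, so 446^511 ≡ 47·211·384·501·48·141·225·586·446 ≡ 389 (mod 601)

389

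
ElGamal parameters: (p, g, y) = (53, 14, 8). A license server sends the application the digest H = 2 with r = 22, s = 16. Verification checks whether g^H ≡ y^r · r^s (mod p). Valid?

no

Left side g^H mod p:
14^2 = 196 ≡ 37
Right side y^r · r^s mod p:
8^2 = 64 ≡ 11
8^4 ≡ 11^2 = 121 ≡ 15
8^8 ≡ 15^2 = 225 ≡ 13
8^16 ≡ 13^2 = 169 ≡ 10
22 = 16 + 4 + 2, so 8^22 ≡ 10·15·11 ≡ 7 (mod 53)
22^2 = 484 ≡ 7
22^4 ≡ 7^2 = 49
22^8 ≡ 49^2 = 2401 ≡ 16
22^16 ≡ 16^2 = 256 ≡ 44
7·44 = 308 ≡ 43 (mod 53)
37 ≠ 43, so verification fails.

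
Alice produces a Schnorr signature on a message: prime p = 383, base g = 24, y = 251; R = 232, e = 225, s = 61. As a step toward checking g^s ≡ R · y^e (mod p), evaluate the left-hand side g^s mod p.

17

24^61 mod 383 = 17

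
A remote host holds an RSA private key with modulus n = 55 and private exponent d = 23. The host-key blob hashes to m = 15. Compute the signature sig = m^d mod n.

20

m^2 ≡ 15^2 = 225 ≡ 5
m^4 ≡ 5^2 = 25
m^8 ≡ 25^2 = 625 ≡ 20
m^16 ≡ 20^2 = 400 ≡ 15
23 = 16 + 4 + 2 + 1, so m^23 ≡ 15·25·5·15 ≡ 20 (mod 55)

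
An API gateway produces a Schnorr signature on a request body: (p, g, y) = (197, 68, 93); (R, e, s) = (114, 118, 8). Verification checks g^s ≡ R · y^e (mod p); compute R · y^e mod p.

164

93^2 = 8649 ≡ 178
93^4 ≡ 178^2 = 31684 ≡ 164
93^8 ≡ 164^2 = 26896 ≡ 104
93^16 ≡ 104^2 = 10816 ≡ 178
93^32 ≡ 178^2 = 31684 ≡ 164
93^64 ≡ 164^2 = 26896 ≡ 104
118 = 64 + 32 + 16 + 4 + 2, so 93^118 ≡ 104·164·178·164·178 ≡ 36 (mod 197)
R · y^e ≡ 114·36 = 4104 ≡ 164 (mod 197)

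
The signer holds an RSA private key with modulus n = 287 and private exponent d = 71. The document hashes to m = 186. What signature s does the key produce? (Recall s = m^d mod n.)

198

m^2 ≡ 186^2 = 34596 ≡ 156
m^4 ≡ 156^2 = 24336 ≡ 228
m^8 ≡ 228^2 = 51984 ≡ 37
m^16 ≡ 37^2 = 1369 ≡ 221
m^32 ≡ 221^2 = 48841 ≡ 51
m^64 ≡ 51^2 = 2601 ≡ 18
71 = 64 + 4 + 2 + 1, so m^71 ≡ 18·228·156·186 ≡ 198 (mod 287)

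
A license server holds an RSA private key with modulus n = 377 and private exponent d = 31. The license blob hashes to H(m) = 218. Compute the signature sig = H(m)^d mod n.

127

(H(m))^31 mod 377 = 127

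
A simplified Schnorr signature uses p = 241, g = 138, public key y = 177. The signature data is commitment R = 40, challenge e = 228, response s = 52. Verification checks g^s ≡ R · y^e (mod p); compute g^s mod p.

40

138^2 = 19044 ≡ 5
138^4 ≡ 5^2 = 25
138^8 ≡ 25^2 = 625 ≡ 143
138^16 ≡ 143^2 = 20449 ≡ 205
138^32 ≡ 205^2 = 42025 ≡ 91
52 = 32 + 16 + 4, so 138^52 ≡ 91·205·25 ≡ 40 (mod 241)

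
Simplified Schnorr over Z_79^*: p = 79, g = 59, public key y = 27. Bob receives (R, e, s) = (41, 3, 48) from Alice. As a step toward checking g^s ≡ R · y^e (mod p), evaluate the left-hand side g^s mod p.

59^2 = 3481 ≡ 5
59^4 ≡ 5^2 = 25
59^8 ≡ 25^2 = 625 ≡ 72
59^16 ≡ 72^2 = 5184 ≡ 49
59^32 ≡ 49^2 = 2401 ≡ 31
48 = 32 + 16, so 59^48 ≡ 31·49 ≡ 18 (mod 79)

18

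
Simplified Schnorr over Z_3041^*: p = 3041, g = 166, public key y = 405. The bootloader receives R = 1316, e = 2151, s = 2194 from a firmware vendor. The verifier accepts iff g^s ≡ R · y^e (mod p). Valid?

no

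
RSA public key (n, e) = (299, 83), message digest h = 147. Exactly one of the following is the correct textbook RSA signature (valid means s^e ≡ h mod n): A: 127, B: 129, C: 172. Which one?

Candidate A: Squares mod 299: 127^1≡127, 127^2≡282, 127^4≡289, 127^8≡100, 127^16≡133, 127^32≡48, 127^64≡211; 83 = 64 + 16 + 2 + 1, so 127^83 ≡ 211·133·282·127 ≡ 147 (mod 299)
  → matches h = 147
Candidate B: Squares mod 299: 129^1≡129, 129^2≡196, 129^4≡144, 129^8≡105, 129^16≡261, 129^32≡248, 129^64≡209; 83 = 64 + 16 + 2 + 1, so 129^83 ≡ 209·261·196·129 ≡ 181 (mod 299)
Candidate C: Squares mod 299: 172^1≡172, 172^2≡282, 172^4≡289, 172^8≡100, 172^16≡133, 172^32≡48, 172^64≡211; 83 = 64 + 16 + 2 + 1, so 172^83 ≡ 211·133·282·172 ≡ 152 (mod 299)

A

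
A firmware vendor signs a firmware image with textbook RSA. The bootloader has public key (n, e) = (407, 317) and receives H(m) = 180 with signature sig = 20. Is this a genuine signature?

genuine

sig^2 ≡ 20^2 = 400
sig^4 ≡ 400^2 = 160000 ≡ 49
sig^8 ≡ 49^2 = 2401 ≡ 366
sig^16 ≡ 366^2 = 133956 ≡ 53
sig^32 ≡ 53^2 = 2809 ≡ 367
sig^64 ≡ 367^2 = 134689 ≡ 379
sig^128 ≡ 379^2 = 143641 ≡ 377
sig^256 ≡ 377^2 = 142129 ≡ 86
317 = 256 + 32 + 16 + 8 + 4 + 1, so sig^317 ≡ 86·367·53·366·49·20 ≡ 180 (mod 407)
Since 180 equals the digest 180, verification succeeds.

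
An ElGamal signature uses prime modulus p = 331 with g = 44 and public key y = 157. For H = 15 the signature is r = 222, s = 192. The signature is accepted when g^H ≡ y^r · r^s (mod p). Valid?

no

Left side g^H mod p:
44^2 = 1936 ≡ 281
44^4 ≡ 281^2 = 78961 ≡ 183
44^8 ≡ 183^2 = 33489 ≡ 58
15 = 8 + 4 + 2 + 1, so 44^15 ≡ 58·183·281·44 ≡ 257 (mod 331)
Right side y^r · r^s mod p:
157^2 = 24649 ≡ 155
157^4 ≡ 155^2 = 24025 ≡ 193
157^8 ≡ 193^2 = 37249 ≡ 177
157^16 ≡ 177^2 = 31329 ≡ 215
157^32 ≡ 215^2 = 46225 ≡ 216
157^64 ≡ 216^2 = 46656 ≡ 316
157^128 ≡ 316^2 = 99856 ≡ 225
222 = 128 + 64 + 16 + 8 + 4 + 2, so 157^222 ≡ 225·316·215·177·193·155 ≡ 155 (mod 331)
222^2 = 49284 ≡ 296
222^4 ≡ 296^2 = 87616 ≡ 232
222^8 ≡ 232^2 = 53824 ≡ 202
222^16 ≡ 202^2 = 40804 ≡ 91
222^32 ≡ 91^2 = 8281 ≡ 6
222^64 ≡ 6^2 = 36
222^128 ≡ 36^2 = 1296 ≡ 303
192 = 128 + 64, so 222^192 ≡ 303·36 ≡ 316 (mod 331)
155·316 = 48980 ≡ 323 (mod 331)
257 ≠ 323, so verification fails.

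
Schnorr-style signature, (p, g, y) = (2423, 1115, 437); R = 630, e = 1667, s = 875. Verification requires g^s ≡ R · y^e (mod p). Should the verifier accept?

accept

g^s mod p:
1115^2 = 1243225 ≡ 226
1115^4 ≡ 226^2 = 51076 ≡ 193
1115^8 ≡ 193^2 = 37249 ≡ 904
1115^16 ≡ 904^2 = 817216 ≡ 665
1115^32 ≡ 665^2 = 442225 ≡ 1239
1115^64 ≡ 1239^2 = 1535121 ≡ 1362
1115^128 ≡ 1362^2 = 1855044 ≡ 1449
1115^256 ≡ 1449^2 = 2099601 ≡ 1283
1115^512 ≡ 1283^2 = 1646089 ≡ 872
875 = 512 + 256 + 64 + 32 + 8 + 2 + 1, so 1115^875 ≡ 872·1283·1362·1239·904·226·1115 ≡ 1490 (mod 2423)
R · y^e mod p:
437^2 = 190969 ≡ 1975
437^4 ≡ 1975^2 = 3900625 ≡ 2018
437^8 ≡ 2018^2 = 4072324 ≡ 1684
437^16 ≡ 1684^2 = 2835856 ≡ 946
437^32 ≡ 946^2 = 894916 ≡ 829
437^64 ≡ 829^2 = 687241 ≡ 1532
437^128 ≡ 1532^2 = 2347024 ≡ 1560
437^256 ≡ 1560^2 = 2433600 ≡ 908
437^512 ≡ 908^2 = 824464 ≡ 644
437^1024 ≡ 644^2 = 414736 ≡ 403
1667 = 1024 + 512 + 128 + 2 + 1, so 437^1667 ≡ 403·644·1560·1975·437 ≡ 1810 (mod 2423)
630·1810 = 1140300 ≡ 1490 (mod 2423)
1490 ≡ 1490 (mod 2423); signature holds.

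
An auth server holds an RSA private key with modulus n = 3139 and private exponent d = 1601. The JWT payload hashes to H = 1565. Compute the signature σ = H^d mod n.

1330

Squares mod 3139: H^1≡1565, H^2≡805, H^4≡1391, H^8≡1257, H^16≡1132, H^32≡712, H^64≡1565, H^128≡805, H^256≡1391, H^512≡1257, H^1024≡1132
1601 = 1024 + 512 + 64 + 1, so H^1601 ≡ 1132·1257·1565·1565 ≡ 1330 (mod 3139)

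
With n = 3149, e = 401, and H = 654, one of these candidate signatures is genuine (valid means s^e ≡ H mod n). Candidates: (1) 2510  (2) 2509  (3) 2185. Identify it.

1

Candidate 1: Squares mod 3149: 2510^1≡2510, 2510^2≡2100, 2510^4≡1400, 2510^8≡1322, 2510^16≡3138, 2510^32≡121, 2510^64≡2045, 2510^128≡153, 2510^256≡1366; 401 = 256 + 128 + 16 + 1, so 2510^401 ≡ 1366·153·3138·2510 ≡ 654 (mod 3149)
  → matches H = 654
Candidate 2: Squares mod 3149: 2509^1≡2509, 2509^2≡230, 2509^4≡2516, 2509^8≡766, 2509^16≡1042, 2509^32≡2508, 2509^64≡1511, 2509^128≡96, 2509^256≡2918; 401 = 256 + 128 + 16 + 1, so 2509^401 ≡ 2918·96·1042·2509 ≡ 306 (mod 3149)
Candidate 3: Squares mod 3149: 2185^1≡2185, 2185^2≡341, 2185^4≡2917, 2185^8≡291, 2185^16≡2807, 2185^32≡451, 2185^64≡1865, 2185^128≡1729, 2185^256≡1040; 401 = 256 + 128 + 16 + 1, so 2185^401 ≡ 1040·1729·2807·2185 ≡ 1208 (mod 3149)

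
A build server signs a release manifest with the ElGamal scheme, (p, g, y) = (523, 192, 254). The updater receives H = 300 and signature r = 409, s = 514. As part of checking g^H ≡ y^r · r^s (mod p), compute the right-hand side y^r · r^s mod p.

254^2 = 64516 ≡ 187
254^4 ≡ 187^2 = 34969 ≡ 451
254^8 ≡ 451^2 = 203401 ≡ 477
254^16 ≡ 477^2 = 227529 ≡ 24
254^32 ≡ 24^2 = 576 ≡ 53
254^64 ≡ 53^2 = 2809 ≡ 194
254^128 ≡ 194^2 = 37636 ≡ 503
254^256 ≡ 503^2 = 253009 ≡ 400
409 = 256 + 128 + 16 + 8 + 1, so 254^409 ≡ 400·503·24·477·254 ≡ 42 (mod 523)
409^2 = 167281 ≡ 444
409^4 ≡ 444^2 = 197136 ≡ 488
409^8 ≡ 488^2 = 238144 ≡ 179
409^16 ≡ 179^2 = 32041 ≡ 138
409^32 ≡ 138^2 = 19044 ≡ 216
409^64 ≡ 216^2 = 46656 ≡ 109
409^128 ≡ 109^2 = 11881 ≡ 375
409^256 ≡ 375^2 = 140625 ≡ 461
409^512 ≡ 461^2 = 212521 ≡ 183
514 = 512 + 2, so 409^514 ≡ 183·444 ≡ 187 (mod 523)
y^r · r^s ≡ 42·187 = 7854 ≡ 9 (mod 523)

9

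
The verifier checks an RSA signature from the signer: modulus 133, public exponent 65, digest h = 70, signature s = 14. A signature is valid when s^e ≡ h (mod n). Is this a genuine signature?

genuine

s^2 ≡ 14^2 = 196 ≡ 63
s^4 ≡ 63^2 = 3969 ≡ 112
s^8 ≡ 112^2 = 12544 ≡ 42
s^16 ≡ 42^2 = 1764 ≡ 35
s^32 ≡ 35^2 = 1225 ≡ 28
s^64 ≡ 28^2 = 784 ≡ 119
65 = 64 + 1, so s^65 ≡ 119·14 ≡ 70 (mod 133)
70 = h, so the signature checks out.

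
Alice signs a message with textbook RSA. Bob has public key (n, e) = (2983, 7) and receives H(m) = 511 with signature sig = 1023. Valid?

yes

sig^2 ≡ 1023^2 = 1046529 ≡ 2479
sig^4 ≡ 2479^2 = 6145441 ≡ 461
7 = 4 + 2 + 1, so sig^7 ≡ 461·2479·1023 ≡ 511 (mod 2983)
sig^7 mod 2983 = 511 matches H(m).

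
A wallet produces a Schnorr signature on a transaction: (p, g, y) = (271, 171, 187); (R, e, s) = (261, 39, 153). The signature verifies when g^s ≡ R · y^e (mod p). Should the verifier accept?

g^s mod p:
171^153 mod 271 = 261
R · y^e mod p:
187^39 mod 271 = 100
261·100 = 26100 ≡ 84 (mod 271)
261 ≠ 84; the check fails.

reject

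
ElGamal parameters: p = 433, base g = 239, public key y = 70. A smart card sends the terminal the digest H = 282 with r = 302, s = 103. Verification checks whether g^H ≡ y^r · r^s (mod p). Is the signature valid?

invalid

Left side g^H mod p:
239^2 = 57121 ≡ 398
239^4 ≡ 398^2 = 158404 ≡ 359
239^8 ≡ 359^2 = 128881 ≡ 280
239^16 ≡ 280^2 = 78400 ≡ 27
239^32 ≡ 27^2 = 729 ≡ 296
239^64 ≡ 296^2 = 87616 ≡ 150
239^128 ≡ 150^2 = 22500 ≡ 417
239^256 ≡ 417^2 = 173889 ≡ 256
282 = 256 + 16 + 8 + 2, so 239^282 ≡ 256·27·280·398 ≡ 54 (mod 433)
Right side y^r · r^s mod p:
70^2 = 4900 ≡ 137
70^4 ≡ 137^2 = 18769 ≡ 150
70^8 ≡ 150^2 = 22500 ≡ 417
70^16 ≡ 417^2 = 173889 ≡ 256
70^32 ≡ 256^2 = 65536 ≡ 153
70^64 ≡ 153^2 = 23409 ≡ 27
70^128 ≡ 27^2 = 729 ≡ 296
70^256 ≡ 296^2 = 87616 ≡ 150
302 = 256 + 32 + 8 + 4 + 2, so 70^302 ≡ 150·153·417·150·137 ≡ 280 (mod 433)
302^2 = 91204 ≡ 274
302^4 ≡ 274^2 = 75076 ≡ 167
302^8 ≡ 167^2 = 27889 ≡ 177
302^16 ≡ 177^2 = 31329 ≡ 153
302^32 ≡ 153^2 = 23409 ≡ 27
302^64 ≡ 27^2 = 729 ≡ 296
103 = 64 + 32 + 4 + 2 + 1, so 302^103 ≡ 296·27·167·274·302 ≡ 182 (mod 433)
280·182 = 50960 ≡ 299 (mod 433)
54 ≠ 299, so verification fails.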